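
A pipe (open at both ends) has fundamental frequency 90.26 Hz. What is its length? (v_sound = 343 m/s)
L = v/(2f₁) = 1.9 m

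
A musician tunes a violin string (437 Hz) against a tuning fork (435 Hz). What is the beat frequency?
2 Hz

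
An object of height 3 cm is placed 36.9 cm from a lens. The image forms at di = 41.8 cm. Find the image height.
hi = (-di/do) × ho = -3.398 cm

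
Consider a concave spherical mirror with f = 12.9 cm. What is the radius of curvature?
R = 2|f| = 25.8 cm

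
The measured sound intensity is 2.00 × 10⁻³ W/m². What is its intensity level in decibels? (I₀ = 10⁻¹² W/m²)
β = 10·log₁₀(I/I₀) = 93.01 dB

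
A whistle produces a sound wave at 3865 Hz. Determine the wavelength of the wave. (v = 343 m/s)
λ = v/f = 0.08875 m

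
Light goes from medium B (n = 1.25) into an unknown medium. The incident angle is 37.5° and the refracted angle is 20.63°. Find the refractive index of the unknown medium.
n₂ = n₁·sin θ₁ / sin θ₂ = 2.16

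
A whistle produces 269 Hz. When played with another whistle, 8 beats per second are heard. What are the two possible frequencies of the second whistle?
f₂ = 269 ± 8 Hz → 277 Hz or 261 Hz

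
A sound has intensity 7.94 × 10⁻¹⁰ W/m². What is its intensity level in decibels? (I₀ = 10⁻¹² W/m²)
β = 10·log₁₀(I/I₀) = 29 dB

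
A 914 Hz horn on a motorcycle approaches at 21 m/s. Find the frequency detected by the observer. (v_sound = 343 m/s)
f_obs = f·v/(v − v_s) = 973.6 Hz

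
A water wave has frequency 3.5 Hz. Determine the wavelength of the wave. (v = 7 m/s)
λ = v/f = 2 m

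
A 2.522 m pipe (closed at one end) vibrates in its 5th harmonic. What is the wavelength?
λₙ = 4L/n = 2.018 m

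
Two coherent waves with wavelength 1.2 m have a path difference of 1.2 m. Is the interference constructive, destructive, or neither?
constructive — path difference = 1λ, a whole number of wavelengths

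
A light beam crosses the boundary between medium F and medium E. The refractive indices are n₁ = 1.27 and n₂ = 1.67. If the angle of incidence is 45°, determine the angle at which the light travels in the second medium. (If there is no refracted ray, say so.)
sin θ₂ = (n₁/n₂)·sin θ₁ = 0.5377 → θ₂ = 32.53°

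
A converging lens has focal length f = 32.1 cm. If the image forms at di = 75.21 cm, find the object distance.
1/do = 1/f − 1/di → do = 56 cm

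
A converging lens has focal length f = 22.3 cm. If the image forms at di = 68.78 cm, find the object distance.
1/do = 1/f − 1/di → do = 33 cm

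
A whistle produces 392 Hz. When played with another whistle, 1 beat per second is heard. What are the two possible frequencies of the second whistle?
f₂ = 392 ± 1 Hz → 393 Hz or 391 Hz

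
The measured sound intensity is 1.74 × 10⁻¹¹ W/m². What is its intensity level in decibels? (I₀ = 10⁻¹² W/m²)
β = 10·log₁₀(I/I₀) = 12.41 dB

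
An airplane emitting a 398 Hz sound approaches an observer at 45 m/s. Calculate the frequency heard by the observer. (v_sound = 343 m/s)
f_obs = f·v/(v − v_s) = 458.1 Hz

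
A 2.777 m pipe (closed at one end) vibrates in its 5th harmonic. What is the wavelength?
λₙ = 4L/n = 2.222 m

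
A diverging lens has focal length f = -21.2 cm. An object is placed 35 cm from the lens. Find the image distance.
1/di = 1/f − 1/do → di = -13.2 cm (virtual image)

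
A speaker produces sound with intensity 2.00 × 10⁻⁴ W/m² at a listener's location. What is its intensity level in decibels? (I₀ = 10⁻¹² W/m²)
β = 10·log₁₀(I/I₀) = 83.01 dB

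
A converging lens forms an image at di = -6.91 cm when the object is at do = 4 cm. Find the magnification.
M = −di/do = 1.728 (upright image)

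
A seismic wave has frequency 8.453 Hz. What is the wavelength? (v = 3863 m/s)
λ = v/f = 457 m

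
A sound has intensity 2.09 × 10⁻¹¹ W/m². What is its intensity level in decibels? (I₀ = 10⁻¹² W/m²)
β = 10·log₁₀(I/I₀) = 13.2 dB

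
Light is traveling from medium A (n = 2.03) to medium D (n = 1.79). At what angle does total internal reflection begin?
θc = arcsin(n₂/n₁) = 61.86°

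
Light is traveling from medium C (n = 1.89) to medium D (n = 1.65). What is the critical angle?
θc = arcsin(n₂/n₁) = 60.81°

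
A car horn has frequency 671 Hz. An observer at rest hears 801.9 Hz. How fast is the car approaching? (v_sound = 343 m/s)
v_s = v·(1 − f/f_obs) = 55.99 m/s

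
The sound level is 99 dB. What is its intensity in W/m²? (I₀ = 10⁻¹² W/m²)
I = I₀·10^(β/10) = 7.94 × 10⁻³ W/m²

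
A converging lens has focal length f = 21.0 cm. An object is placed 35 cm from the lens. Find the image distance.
1/di = 1/f − 1/do → di = 52.5 cm (real image)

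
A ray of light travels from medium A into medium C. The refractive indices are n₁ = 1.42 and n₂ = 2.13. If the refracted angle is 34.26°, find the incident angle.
sin θ₁ = (n₂/n₁)·sin θ₂ → θ₁ = 57.61°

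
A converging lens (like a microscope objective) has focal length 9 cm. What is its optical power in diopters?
P = 1/f = 11.11 D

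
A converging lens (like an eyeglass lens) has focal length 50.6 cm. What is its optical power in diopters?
P = 1/f = 1.976 D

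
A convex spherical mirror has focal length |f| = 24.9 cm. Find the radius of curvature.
R = 2|f| = 49.8 cm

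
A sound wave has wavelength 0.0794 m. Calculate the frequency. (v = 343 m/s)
f = v/λ = 4320 Hz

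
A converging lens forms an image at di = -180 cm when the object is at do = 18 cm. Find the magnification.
M = −di/do = 10 (upright image)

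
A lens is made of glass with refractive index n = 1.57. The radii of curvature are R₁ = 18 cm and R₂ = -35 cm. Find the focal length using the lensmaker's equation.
1/f = (n − 1)(1/R₁ − 1/R₂) → f = 20.85 cm (converging lens)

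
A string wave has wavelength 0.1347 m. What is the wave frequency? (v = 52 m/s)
f = v/λ = 386 Hz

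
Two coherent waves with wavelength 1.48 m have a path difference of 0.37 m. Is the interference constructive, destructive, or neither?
neither (partial) — path difference = 0.25λ, neither a whole number of wavelengths nor an odd multiple of λ/2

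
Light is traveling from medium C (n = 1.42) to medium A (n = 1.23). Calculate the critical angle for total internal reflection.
θc = arcsin(n₂/n₁) = 60.02°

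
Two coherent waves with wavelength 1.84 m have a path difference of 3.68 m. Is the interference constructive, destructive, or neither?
constructive — path difference = 2λ, a whole number of wavelengths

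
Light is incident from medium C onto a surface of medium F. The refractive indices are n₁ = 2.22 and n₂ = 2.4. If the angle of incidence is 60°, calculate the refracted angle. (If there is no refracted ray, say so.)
sin θ₂ = (n₁/n₂)·sin θ₁ = 0.8011 → θ₂ = 53.23°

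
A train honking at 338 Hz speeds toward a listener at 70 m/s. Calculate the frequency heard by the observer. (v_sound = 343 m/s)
f_obs = f·v/(v − v_s) = 424.7 Hz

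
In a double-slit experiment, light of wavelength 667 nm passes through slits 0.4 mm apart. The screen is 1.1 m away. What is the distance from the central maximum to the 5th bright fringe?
y = mλL/d = 9.171 mm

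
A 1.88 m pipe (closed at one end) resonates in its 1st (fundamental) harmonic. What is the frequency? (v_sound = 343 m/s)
fₙ = nv/(4L) = 45.61 Hz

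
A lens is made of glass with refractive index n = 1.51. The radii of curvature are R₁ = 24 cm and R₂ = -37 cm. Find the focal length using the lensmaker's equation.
1/f = (n − 1)(1/R₁ − 1/R₂) → f = 28.54 cm (converging lens)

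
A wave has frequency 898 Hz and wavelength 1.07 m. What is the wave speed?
v = fλ = 960.9 m/s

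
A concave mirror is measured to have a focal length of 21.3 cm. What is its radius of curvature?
R = 2|f| = 42.6 cm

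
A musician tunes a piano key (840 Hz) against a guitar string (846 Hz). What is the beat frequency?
6 Hz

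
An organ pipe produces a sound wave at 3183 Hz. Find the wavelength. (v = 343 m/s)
λ = v/f = 0.1078 m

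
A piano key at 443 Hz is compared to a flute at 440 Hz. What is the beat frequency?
3 Hz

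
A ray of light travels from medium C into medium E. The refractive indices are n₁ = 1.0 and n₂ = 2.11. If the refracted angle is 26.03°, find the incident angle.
sin θ₁ = (n₂/n₁)·sin θ₂ → θ₁ = 67.81°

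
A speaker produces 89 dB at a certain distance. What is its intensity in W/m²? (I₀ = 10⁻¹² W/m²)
I = I₀·10^(β/10) = 7.94 × 10⁻⁴ W/m²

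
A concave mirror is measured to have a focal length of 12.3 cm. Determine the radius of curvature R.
R = 2|f| = 24.6 cm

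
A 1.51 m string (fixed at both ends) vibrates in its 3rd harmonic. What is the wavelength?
λₙ = 2L/n = 1.007 m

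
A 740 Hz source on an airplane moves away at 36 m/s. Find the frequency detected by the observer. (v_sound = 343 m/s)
f_obs = f·v/(v + v_s) = 669.7 Hz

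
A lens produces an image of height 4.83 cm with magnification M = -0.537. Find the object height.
ho = |hi|/|M| = 8.994 cm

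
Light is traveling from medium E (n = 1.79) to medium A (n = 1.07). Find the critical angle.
θc = arcsin(n₂/n₁) = 36.71°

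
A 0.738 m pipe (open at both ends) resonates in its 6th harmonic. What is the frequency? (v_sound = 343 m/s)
fₙ = nv/(2L) = 1394 Hz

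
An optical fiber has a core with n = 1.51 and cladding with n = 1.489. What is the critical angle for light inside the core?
θc = arcsin(n_cladding/n_core) = 80.43°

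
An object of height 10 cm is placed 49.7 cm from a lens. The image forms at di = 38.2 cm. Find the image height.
hi = (-di/do) × ho = -7.686 cm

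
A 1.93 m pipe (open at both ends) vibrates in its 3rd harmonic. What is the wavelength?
λₙ = 2L/n = 1.287 m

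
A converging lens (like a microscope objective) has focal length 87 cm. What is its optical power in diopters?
P = 1/f = 1.149 D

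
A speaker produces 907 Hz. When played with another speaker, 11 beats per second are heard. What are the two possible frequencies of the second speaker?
f₂ = 907 ± 11 Hz → 918 Hz or 896 Hz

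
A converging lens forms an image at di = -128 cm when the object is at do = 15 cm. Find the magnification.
M = −di/do = 8.533 (upright image)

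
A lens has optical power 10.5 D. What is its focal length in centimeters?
f = 1/P = 9.524 cm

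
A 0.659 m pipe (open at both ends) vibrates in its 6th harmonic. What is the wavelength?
λₙ = 2L/n = 0.2197 m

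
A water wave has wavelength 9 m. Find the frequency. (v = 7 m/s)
f = v/λ = 0.7778 Hz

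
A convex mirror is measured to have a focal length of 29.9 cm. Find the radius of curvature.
R = 2|f| = 59.8 cm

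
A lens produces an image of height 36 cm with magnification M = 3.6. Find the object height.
ho = |hi|/|M| = 10 cm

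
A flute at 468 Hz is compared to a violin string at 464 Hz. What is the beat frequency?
4 Hz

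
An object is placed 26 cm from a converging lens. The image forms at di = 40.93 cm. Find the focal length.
1/f = 1/do + 1/di → f = 15.9 cm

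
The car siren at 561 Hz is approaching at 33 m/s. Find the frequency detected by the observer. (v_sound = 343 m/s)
f_obs = f·v/(v − v_s) = 620.7 Hz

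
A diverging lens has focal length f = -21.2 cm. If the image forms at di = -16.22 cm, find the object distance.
1/do = 1/f − 1/di → do = 69.05 cm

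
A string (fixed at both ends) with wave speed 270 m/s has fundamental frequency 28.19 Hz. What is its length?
L = v/(2f₁) = 4.789 m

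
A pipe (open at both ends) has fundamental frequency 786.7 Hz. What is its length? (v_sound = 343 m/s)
L = v/(2f₁) = 0.218 m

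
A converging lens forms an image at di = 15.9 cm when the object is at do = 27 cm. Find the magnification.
M = −di/do = -0.5889 (inverted image)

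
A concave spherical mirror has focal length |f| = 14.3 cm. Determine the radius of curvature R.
R = 2|f| = 28.6 cm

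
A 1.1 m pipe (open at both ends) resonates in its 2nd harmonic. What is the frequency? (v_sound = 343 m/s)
fₙ = nv/(2L) = 311.8 Hz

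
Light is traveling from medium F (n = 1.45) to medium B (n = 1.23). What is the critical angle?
θc = arcsin(n₂/n₁) = 58.02°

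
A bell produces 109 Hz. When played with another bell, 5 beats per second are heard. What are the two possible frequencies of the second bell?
f₂ = 109 ± 5 Hz → 114 Hz or 104 Hz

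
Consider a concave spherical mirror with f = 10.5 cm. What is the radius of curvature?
R = 2|f| = 21 cm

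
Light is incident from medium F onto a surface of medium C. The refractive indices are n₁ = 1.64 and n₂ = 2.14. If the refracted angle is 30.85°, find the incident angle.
sin θ₁ = (n₂/n₁)·sin θ₂ → θ₁ = 42°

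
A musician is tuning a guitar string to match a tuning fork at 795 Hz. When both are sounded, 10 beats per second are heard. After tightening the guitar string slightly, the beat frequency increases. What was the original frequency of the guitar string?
805 Hz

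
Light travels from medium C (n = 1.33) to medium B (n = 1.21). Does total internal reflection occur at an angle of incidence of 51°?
θc = arcsin(n₂/n₁) = 65.47°; 51° < θc, so no — the ray refracts.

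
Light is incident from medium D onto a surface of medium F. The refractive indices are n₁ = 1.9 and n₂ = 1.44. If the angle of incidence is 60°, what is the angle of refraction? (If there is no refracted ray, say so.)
sin θ₂ = (n₁/n₂)·sin θ₁ = 1.143 > 1, so there is no refracted ray — the light undergoes total internal reflection.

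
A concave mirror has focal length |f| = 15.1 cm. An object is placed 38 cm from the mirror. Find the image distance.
f = +15.1 cm (concave); 1/di = 1/f − 1/do → di = 25.06 cm (real image, in front of mirror)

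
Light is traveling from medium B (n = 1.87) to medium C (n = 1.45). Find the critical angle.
θc = arcsin(n₂/n₁) = 50.84°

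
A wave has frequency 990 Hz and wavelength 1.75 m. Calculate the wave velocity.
v = fλ = 1732 m/s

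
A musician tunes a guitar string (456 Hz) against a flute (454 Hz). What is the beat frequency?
2 Hz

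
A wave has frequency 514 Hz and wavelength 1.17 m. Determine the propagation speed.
v = fλ = 601.4 m/s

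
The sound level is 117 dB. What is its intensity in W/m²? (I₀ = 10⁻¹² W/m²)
I = I₀·10^(β/10) = 5.01 × 10⁻¹ W/m²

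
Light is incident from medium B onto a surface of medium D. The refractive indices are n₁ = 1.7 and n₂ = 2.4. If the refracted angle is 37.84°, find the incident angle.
sin θ₁ = (n₂/n₁)·sin θ₂ → θ₁ = 60°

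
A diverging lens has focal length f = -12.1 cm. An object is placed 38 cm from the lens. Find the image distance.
1/di = 1/f − 1/do → di = -9.178 cm (virtual image)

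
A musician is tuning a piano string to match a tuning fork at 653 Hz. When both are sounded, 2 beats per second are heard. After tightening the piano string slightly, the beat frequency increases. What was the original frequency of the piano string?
655 Hz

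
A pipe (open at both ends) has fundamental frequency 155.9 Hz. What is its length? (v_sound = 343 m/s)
L = v/(2f₁) = 1.1 m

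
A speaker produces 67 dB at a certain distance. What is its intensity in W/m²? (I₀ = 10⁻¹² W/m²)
I = I₀·10^(β/10) = 5.01 × 10⁻⁶ W/m²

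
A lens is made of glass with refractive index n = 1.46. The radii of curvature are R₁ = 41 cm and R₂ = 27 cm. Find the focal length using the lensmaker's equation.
1/f = (n − 1)(1/R₁ − 1/R₂) → f = -171.9 cm (diverging lens)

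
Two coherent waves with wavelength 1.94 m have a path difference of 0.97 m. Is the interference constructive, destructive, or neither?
destructive — path difference = 0.5λ, an odd multiple of λ/2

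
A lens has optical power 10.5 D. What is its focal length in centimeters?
f = 1/P = 9.524 cm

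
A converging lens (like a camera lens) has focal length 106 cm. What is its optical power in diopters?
P = 1/f = 0.9434 D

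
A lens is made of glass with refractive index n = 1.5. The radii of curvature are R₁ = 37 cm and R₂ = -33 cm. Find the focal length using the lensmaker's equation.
1/f = (n − 1)(1/R₁ − 1/R₂) → f = 34.89 cm (converging lens)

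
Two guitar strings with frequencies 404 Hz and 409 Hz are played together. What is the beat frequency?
5 Hz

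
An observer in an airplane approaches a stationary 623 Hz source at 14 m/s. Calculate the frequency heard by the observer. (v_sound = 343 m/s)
f_obs = f·(v + v_o)/v = 648.4 Hz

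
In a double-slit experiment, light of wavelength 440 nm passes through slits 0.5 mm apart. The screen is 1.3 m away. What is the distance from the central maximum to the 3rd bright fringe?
y = mλL/d = 3.432 mm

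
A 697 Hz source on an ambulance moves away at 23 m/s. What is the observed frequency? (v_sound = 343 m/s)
f_obs = f·v/(v + v_s) = 653.2 Hz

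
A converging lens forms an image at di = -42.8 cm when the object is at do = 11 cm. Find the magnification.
M = −di/do = 3.891 (upright image)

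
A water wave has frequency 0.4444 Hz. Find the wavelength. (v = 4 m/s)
λ = v/f = 9.001 m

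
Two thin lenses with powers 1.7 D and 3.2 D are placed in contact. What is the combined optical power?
P_total = P₁ + P₂ = 4.9 D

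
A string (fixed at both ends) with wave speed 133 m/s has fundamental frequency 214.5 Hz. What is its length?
L = v/(2f₁) = 0.31 m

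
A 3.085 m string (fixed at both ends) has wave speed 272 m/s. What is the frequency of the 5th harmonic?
fₙ = nv/(2L) = 220.4 Hz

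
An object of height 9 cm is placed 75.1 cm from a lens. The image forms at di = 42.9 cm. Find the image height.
hi = (-di/do) × ho = -5.141 cm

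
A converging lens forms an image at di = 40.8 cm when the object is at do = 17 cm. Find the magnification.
M = −di/do = -2.4 (inverted image)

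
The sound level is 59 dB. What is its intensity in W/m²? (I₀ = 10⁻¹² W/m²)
I = I₀·10^(β/10) = 7.94 × 10⁻⁷ W/m²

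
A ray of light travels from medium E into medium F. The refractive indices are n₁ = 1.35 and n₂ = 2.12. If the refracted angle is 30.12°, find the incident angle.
sin θ₁ = (n₂/n₁)·sin θ₂ → θ₁ = 52°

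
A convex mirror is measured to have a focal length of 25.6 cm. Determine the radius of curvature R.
R = 2|f| = 51.2 cm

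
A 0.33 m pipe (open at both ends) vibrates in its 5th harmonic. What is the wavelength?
λₙ = 2L/n = 0.132 m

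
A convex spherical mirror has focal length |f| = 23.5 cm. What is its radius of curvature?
R = 2|f| = 47 cm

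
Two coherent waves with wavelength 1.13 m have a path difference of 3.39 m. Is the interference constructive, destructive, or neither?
constructive — path difference = 3λ, a whole number of wavelengths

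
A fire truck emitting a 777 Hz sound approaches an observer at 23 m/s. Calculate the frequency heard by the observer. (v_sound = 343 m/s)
f_obs = f·v/(v − v_s) = 832.8 Hz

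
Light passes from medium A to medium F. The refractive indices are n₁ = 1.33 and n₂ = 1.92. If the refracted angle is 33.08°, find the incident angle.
sin θ₁ = (n₂/n₁)·sin θ₂ → θ₁ = 51.99°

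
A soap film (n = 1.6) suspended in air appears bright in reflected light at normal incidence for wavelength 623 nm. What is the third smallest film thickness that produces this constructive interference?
2nt = (m − ½)λ with m = 3 → t = (m − ½)λ/(2n) = 486.7 nm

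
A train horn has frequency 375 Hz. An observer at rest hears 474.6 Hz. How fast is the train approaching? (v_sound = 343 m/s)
v_s = v·(1 − f/f_obs) = 71.98 m/s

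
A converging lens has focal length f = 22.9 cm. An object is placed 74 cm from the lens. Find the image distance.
1/di = 1/f − 1/do → di = 33.16 cm (real image)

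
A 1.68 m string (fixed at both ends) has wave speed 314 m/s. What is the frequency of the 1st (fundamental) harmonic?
fₙ = nv/(2L) = 93.45 Hz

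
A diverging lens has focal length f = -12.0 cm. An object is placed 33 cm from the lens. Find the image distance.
1/di = 1/f − 1/do → di = -8.8 cm (virtual image)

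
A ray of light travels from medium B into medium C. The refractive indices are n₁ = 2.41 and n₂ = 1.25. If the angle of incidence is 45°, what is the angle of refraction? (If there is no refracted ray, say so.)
sin θ₂ = (n₁/n₂)·sin θ₁ = 1.363 > 1, so there is no refracted ray — the light undergoes total internal reflection.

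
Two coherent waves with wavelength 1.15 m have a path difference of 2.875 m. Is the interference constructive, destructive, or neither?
destructive — path difference = 2.5λ, an odd multiple of λ/2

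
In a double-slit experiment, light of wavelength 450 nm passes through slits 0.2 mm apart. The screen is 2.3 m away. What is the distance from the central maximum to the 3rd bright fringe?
y = mλL/d = 15.53 mm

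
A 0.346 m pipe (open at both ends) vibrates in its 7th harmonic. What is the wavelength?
λₙ = 2L/n = 0.09886 m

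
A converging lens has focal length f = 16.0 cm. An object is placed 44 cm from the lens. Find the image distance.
1/di = 1/f − 1/do → di = 25.14 cm (real image)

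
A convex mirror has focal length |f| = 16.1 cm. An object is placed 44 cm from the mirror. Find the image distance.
f = −16.1 cm (convex); 1/di = 1/f − 1/do → di = -11.79 cm (virtual image, behind mirror)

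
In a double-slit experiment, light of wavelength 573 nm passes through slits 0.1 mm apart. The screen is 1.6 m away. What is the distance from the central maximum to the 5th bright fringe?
y = mλL/d = 45.84 mm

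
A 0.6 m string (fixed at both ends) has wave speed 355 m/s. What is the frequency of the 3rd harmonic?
fₙ = nv/(2L) = 887.5 Hz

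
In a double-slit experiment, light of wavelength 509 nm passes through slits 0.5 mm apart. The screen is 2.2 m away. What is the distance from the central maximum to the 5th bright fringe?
y = mλL/d = 11.2 mm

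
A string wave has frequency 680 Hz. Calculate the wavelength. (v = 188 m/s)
λ = v/f = 0.2765 m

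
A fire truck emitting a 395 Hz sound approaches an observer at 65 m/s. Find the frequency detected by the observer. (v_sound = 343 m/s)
f_obs = f·v/(v − v_s) = 487.4 Hz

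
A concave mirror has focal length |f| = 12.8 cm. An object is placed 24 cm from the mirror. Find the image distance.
f = +12.8 cm (concave); 1/di = 1/f − 1/do → di = 27.43 cm (real image, in front of mirror)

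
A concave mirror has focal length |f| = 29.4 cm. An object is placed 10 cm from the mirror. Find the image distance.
f = +29.4 cm (concave); 1/di = 1/f − 1/do → di = -15.15 cm (virtual image, behind mirror)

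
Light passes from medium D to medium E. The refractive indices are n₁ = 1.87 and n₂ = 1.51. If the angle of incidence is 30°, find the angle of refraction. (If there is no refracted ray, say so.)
sin θ₂ = (n₁/n₂)·sin θ₁ = 0.6192 → θ₂ = 38.26°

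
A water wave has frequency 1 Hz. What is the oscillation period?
T = 1/f = 1 s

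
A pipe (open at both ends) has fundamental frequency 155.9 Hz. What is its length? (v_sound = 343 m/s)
L = v/(2f₁) = 1.1 m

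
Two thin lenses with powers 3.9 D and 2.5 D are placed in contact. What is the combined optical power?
P_total = P₁ + P₂ = 6.4 D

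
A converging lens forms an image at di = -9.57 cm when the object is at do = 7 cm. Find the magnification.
M = −di/do = 1.367 (upright image)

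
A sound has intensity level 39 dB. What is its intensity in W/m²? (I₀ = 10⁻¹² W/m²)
I = I₀·10^(β/10) = 7.94 × 10⁻⁹ W/m²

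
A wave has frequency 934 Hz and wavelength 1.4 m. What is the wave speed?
v = fλ = 1308 m/s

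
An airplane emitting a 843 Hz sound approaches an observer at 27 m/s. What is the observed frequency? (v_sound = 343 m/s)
f_obs = f·v/(v − v_s) = 915 Hz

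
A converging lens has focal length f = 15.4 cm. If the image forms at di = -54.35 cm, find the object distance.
1/do = 1/f − 1/di → do = 12 cm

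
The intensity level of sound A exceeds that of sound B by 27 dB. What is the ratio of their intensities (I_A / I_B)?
I_A/I_B = 10^(Δβ/10) = 501.2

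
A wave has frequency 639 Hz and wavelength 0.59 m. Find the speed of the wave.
v = fλ = 377 m/s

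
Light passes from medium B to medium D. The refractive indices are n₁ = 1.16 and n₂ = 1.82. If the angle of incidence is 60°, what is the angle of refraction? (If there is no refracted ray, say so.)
sin θ₂ = (n₁/n₂)·sin θ₁ = 0.552 → θ₂ = 33.5°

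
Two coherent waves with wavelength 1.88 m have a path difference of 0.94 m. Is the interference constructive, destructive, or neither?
destructive — path difference = 0.5λ, an odd multiple of λ/2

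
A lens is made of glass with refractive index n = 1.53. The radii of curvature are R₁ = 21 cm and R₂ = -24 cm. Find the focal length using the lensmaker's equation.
1/f = (n − 1)(1/R₁ − 1/R₂) → f = 21.13 cm (converging lens)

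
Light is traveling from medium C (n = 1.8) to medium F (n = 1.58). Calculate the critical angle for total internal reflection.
θc = arcsin(n₂/n₁) = 61.38°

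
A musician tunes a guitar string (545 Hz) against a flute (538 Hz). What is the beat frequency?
7 Hz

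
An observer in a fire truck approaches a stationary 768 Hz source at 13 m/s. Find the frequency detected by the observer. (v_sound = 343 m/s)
f_obs = f·(v + v_o)/v = 797.1 Hz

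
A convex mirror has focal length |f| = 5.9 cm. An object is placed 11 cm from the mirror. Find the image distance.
f = −5.9 cm (convex); 1/di = 1/f − 1/do → di = -3.84 cm (virtual image, behind mirror)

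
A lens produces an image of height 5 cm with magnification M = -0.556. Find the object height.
ho = |hi|/|M| = 8.993 cm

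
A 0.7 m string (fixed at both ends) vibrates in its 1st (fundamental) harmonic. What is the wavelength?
λₙ = 2L/n = 1.4 m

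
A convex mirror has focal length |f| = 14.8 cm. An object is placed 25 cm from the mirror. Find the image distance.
f = −14.8 cm (convex); 1/di = 1/f − 1/do → di = -9.296 cm (virtual image, behind mirror)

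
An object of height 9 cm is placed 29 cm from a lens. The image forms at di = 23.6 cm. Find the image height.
hi = (-di/do) × ho = -7.324 cm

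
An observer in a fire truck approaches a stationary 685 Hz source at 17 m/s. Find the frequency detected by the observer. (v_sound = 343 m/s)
f_obs = f·(v + v_o)/v = 719 Hz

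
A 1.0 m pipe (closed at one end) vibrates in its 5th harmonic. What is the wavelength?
λₙ = 4L/n = 0.8 m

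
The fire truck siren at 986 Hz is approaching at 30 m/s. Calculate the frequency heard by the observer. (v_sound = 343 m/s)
f_obs = f·v/(v − v_s) = 1081 Hz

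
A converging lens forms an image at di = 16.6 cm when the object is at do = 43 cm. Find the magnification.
M = −di/do = -0.386 (inverted image)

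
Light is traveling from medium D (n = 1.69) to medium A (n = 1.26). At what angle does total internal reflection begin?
θc = arcsin(n₂/n₁) = 48.21°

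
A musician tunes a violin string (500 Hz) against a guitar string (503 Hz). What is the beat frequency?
3 Hz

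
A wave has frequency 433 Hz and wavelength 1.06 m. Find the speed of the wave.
v = fλ = 459 m/s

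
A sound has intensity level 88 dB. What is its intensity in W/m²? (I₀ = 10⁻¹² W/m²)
I = I₀·10^(β/10) = 6.31 × 10⁻⁴ W/m²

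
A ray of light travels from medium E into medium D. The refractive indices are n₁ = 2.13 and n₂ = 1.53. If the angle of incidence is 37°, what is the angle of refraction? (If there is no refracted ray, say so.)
sin θ₂ = (n₁/n₂)·sin θ₁ = 0.8378 → θ₂ = 56.91°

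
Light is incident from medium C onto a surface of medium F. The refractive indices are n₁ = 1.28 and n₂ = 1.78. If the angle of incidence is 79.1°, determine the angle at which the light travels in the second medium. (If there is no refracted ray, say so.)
sin θ₂ = (n₁/n₂)·sin θ₁ = 0.7061 → θ₂ = 44.92°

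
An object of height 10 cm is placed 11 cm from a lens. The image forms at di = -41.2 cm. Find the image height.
hi = (-di/do) × ho = 37.45 cm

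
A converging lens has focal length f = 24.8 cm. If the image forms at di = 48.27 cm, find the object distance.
1/do = 1/f − 1/di → do = 51.01 cm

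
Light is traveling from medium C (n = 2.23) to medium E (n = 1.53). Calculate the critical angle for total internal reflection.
θc = arcsin(n₂/n₁) = 43.32°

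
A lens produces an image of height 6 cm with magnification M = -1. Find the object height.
ho = |hi|/|M| = 6 cm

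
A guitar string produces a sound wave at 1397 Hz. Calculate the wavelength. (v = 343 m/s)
λ = v/f = 0.2455 m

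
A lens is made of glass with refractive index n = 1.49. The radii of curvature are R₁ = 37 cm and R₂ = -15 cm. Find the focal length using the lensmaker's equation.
1/f = (n − 1)(1/R₁ − 1/R₂) → f = 21.78 cm (converging lens)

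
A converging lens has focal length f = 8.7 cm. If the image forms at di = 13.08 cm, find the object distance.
1/do = 1/f − 1/di → do = 25.98 cm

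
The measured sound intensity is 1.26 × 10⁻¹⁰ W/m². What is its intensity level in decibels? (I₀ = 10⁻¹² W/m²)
β = 10·log₁₀(I/I₀) = 21 dB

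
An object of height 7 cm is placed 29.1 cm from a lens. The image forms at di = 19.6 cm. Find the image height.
hi = (-di/do) × ho = -4.715 cm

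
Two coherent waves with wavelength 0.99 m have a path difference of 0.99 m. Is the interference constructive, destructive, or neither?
constructive — path difference = 1λ, a whole number of wavelengths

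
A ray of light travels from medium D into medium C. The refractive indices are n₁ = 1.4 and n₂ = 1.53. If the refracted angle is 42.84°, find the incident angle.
sin θ₁ = (n₂/n₁)·sin θ₂ → θ₁ = 48°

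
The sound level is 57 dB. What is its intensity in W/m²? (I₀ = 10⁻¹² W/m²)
I = I₀·10^(β/10) = 5.01 × 10⁻⁷ W/m²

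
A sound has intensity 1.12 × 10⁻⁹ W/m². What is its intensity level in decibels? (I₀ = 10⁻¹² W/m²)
β = 10·log₁₀(I/I₀) = 30.49 dB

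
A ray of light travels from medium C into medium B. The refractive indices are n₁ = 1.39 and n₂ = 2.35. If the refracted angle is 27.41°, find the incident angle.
sin θ₁ = (n₂/n₁)·sin θ₂ → θ₁ = 51.1°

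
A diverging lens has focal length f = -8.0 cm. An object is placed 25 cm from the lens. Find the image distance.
1/di = 1/f − 1/do → di = -6.061 cm (virtual image)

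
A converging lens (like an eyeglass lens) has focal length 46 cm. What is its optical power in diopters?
P = 1/f = 2.174 D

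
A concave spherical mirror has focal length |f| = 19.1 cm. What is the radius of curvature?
R = 2|f| = 38.2 cm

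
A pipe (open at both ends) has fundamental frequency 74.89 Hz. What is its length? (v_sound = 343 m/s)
L = v/(2f₁) = 2.29 m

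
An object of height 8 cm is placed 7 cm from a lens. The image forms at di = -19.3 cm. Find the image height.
hi = (-di/do) × ho = 22.06 cm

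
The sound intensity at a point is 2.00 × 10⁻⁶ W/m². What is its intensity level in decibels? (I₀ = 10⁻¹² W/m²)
β = 10·log₁₀(I/I₀) = 63.01 dB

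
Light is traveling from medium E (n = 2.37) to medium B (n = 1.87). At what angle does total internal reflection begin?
θc = arcsin(n₂/n₁) = 52.09°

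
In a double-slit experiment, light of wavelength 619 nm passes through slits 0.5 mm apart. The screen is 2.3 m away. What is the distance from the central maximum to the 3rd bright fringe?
y = mλL/d = 8.542 mm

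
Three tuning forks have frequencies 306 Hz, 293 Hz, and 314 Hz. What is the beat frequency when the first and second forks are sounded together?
13 Hz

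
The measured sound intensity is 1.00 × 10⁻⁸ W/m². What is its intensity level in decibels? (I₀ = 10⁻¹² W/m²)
β = 10·log₁₀(I/I₀) = 40 dB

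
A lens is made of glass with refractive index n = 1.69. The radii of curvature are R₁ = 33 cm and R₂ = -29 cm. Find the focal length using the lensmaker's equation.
1/f = (n − 1)(1/R₁ − 1/R₂) → f = 22.37 cm (converging lens)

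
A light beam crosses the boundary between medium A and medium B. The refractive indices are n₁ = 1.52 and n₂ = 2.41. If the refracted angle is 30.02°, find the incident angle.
sin θ₁ = (n₂/n₁)·sin θ₂ → θ₁ = 52.49°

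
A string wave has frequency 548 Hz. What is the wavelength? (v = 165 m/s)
λ = v/f = 0.3011 m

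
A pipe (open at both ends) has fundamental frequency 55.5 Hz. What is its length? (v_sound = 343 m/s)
L = v/(2f₁) = 3.09 m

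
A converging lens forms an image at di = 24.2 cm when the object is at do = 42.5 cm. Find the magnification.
M = −di/do = -0.5694 (inverted image)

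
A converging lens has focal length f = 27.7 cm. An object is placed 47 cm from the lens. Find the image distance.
1/di = 1/f − 1/do → di = 67.46 cm (real image)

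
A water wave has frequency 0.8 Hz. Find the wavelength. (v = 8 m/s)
λ = v/f = 10 m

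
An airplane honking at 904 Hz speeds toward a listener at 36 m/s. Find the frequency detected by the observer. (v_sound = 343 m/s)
f_obs = f·v/(v − v_s) = 1010 Hz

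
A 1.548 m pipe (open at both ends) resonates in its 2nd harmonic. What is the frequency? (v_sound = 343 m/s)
fₙ = nv/(2L) = 221.6 Hz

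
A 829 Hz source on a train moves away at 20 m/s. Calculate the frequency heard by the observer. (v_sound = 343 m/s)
f_obs = f·v/(v + v_s) = 783.3 Hz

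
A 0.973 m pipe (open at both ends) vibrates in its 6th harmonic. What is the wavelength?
λₙ = 2L/n = 0.3243 m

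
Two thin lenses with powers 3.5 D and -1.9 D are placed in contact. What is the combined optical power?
P_total = P₁ + P₂ = 1.6 D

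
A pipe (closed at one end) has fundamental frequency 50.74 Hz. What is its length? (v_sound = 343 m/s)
L = v/(4f₁) = 1.69 m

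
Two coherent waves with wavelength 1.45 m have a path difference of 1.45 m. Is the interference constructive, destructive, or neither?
constructive — path difference = 1λ, a whole number of wavelengths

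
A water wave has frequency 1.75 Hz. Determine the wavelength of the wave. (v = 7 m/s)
λ = v/f = 4 m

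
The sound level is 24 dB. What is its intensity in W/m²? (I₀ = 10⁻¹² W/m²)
I = I₀·10^(β/10) = 2.51 × 10⁻¹⁰ W/m²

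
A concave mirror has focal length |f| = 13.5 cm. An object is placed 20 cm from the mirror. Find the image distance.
f = +13.5 cm (concave); 1/di = 1/f − 1/do → di = 41.54 cm (real image, in front of mirror)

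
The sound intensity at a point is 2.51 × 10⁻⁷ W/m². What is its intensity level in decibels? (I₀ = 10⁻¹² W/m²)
β = 10·log₁₀(I/I₀) = 54 dB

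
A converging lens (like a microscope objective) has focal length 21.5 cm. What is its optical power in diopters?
P = 1/f = 4.651 D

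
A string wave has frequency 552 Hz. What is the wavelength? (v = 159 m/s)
λ = v/f = 0.288 m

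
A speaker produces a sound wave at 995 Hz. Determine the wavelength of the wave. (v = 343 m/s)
λ = v/f = 0.3447 m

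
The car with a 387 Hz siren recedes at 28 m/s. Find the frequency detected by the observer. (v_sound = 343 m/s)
f_obs = f·v/(v + v_s) = 357.8 Hz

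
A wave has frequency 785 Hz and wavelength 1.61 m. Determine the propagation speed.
v = fλ = 1264 m/s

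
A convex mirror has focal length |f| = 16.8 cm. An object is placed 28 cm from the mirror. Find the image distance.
f = −16.8 cm (convex); 1/di = 1/f − 1/do → di = -10.5 cm (virtual image, behind mirror)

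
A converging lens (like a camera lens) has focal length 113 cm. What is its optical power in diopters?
P = 1/f = 0.885 D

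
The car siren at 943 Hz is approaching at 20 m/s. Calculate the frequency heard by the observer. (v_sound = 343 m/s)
f_obs = f·v/(v − v_s) = 1001 Hz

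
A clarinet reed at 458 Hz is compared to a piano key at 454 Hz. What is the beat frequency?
4 Hz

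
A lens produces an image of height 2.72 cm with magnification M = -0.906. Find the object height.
ho = |hi|/|M| = 3.002 cm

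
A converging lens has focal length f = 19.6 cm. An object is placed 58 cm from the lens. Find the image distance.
1/di = 1/f − 1/do → di = 29.6 cm (real image)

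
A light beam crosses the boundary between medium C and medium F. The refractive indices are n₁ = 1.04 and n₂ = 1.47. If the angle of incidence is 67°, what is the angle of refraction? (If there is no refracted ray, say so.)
sin θ₂ = (n₁/n₂)·sin θ₁ = 0.6512 → θ₂ = 40.64°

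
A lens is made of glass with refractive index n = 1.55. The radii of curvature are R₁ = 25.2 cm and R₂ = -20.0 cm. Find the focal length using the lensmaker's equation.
1/f = (n − 1)(1/R₁ − 1/R₂) → f = 20.27 cm (converging lens)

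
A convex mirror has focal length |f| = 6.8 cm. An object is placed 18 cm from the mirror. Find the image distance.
f = −6.8 cm (convex); 1/di = 1/f − 1/do → di = -4.935 cm (virtual image, behind mirror)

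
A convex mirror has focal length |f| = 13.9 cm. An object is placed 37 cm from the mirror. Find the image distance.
f = −13.9 cm (convex); 1/di = 1/f − 1/do → di = -10.1 cm (virtual image, behind mirror)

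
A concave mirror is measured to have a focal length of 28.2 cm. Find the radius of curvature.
R = 2|f| = 56.4 cm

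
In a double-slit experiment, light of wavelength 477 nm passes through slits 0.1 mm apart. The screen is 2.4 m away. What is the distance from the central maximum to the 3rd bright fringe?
y = mλL/d = 34.34 mm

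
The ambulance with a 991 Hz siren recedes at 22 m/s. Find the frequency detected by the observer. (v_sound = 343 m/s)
f_obs = f·v/(v + v_s) = 931.3 Hz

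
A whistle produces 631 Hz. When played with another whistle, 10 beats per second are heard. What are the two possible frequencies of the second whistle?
f₂ = 631 ± 10 Hz → 641 Hz or 621 Hz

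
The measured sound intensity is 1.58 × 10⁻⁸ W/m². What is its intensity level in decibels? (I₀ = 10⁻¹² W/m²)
β = 10·log₁₀(I/I₀) = 41.99 dB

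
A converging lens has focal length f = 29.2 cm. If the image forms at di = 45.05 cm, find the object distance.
1/do = 1/f − 1/di → do = 82.99 cm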